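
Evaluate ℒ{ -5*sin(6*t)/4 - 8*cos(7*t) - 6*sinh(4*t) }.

-8*s/(s^2 + 49) - 15/(2*(s^2 + 36)) - 24/(s^2 - 16)

Apply the Laplace transform termwise.
(-6)·[L{sinh(4t)} = 4/(s^2 - 16)]; (-8)·[L{cos(7t)} = s/(s^2 + 49)]; (-5/4)·[L{sin(6t)} = 6/(s^2 + 36)].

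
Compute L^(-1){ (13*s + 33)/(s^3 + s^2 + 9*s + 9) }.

Factor the denominator: s^3 + s^2 + 9*s + 9 = (s + 1)*(s^2 + 9).
Partial fraction decomposition gives [2/(s + 1)] + [-2*s/(s^2 + 9)] + [15/(s^2 + 9)].
Invert each term: 2/(s + 1) ↔ 2e^(-t); -2·s/(s^2 + 9) ↔ -2cos(3t); 5·3/(s^2 + 9) ↔ 5sin(3t).

5*sin(3*t) - 2*cos(3*t) + 2*exp(-t)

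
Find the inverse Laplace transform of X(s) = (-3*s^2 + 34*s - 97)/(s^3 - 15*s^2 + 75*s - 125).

Factor the denominator: s^3 - 15*s^2 + 75*s - 125 = (s - 5)^3.
Partial fraction decomposition gives [-3/(s - 5)] + [4/(s - 5)^2] + [-2/(s - 5)^3].
Invert each term: -3/(s - 5) ↔ -3e^(5t); 4/(s - 5)^2 ↔ 4t·e^(5t); -2/(s - 5)^3 ↔ (-1)t^2·e^(5t).

-t^2*exp(5*t) + 4*t*exp(5*t) - 3*exp(5*t)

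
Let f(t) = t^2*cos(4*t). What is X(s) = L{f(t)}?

L{cos(4t)} = s/(s^2 + 16).
Then apply L{t^2·g(t)} = (-1)^2 d^2/ds^2[G(s)] with G(s) = s/(s^2 + 16):
differentiating 2 times and applying the sign gives 2*s*(s^2 - 48)/(s^2 + 16)^3.

X(s) = 2*s*(s^2 - 48)/(s^2 + 16)^3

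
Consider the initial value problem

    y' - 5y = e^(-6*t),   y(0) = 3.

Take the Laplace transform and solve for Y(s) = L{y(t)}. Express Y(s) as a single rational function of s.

Y(s) = (3*s + 19)/(s^2 + s - 30)

Laplace-transform each side.
With L{y'} = sY - y(0) = sY - 3: the LHS transforms to (s - 5)Y - (3).
The right side is L{e^(-6*t)} = 1/(s + 6).
So (s - 5)Y = 1/(s + 6) + (3).
Divide through and combine into a single rational function.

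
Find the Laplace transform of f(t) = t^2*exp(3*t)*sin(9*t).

54*(s^2 - 6*s - 18)/(s^2 - 6*s + 90)^3

L{sin(9t)} = 9/(s^2 + 81).
Multiplying by e^(3t) shifts s → s - 3, so L{exp(3*t)*sin(9*t)} = 9/((s - 3)^2 + 81).
Then apply L{t^2·g(t)} = (-1)^2 d^2/ds^2[H(s)] with H(s) = 9/((s - 3)^2 + 81):
differentiating 2 times and applying the sign gives 54*(s^2 - 6*s - 18)/(s^2 - 6*s + 90)^3.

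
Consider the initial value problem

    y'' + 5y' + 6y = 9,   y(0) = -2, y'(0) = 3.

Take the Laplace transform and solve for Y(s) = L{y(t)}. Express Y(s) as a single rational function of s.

Y(s) = (-2*s^2 - 7*s + 9)/(s^3 + 5*s^2 + 6*s)

Take the Laplace transform of both sides.
With L{y''} = s^2 Y - s·y(0) - y'(0) and L{y'} = sY - y(0), with y(0) = -2, y'(0) = 3: the LHS transforms to (s^2 + 5*s + 6)Y - (-2*s - 7).
The right side is L{9} = 9/s.
So (s^2 + 5*s + 6)Y = 9/s + (-2*s - 7).
Isolate Y and clear denominators.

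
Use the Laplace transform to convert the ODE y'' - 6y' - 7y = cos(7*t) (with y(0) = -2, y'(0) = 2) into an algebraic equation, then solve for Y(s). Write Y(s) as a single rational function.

Take the Laplace transform of both sides.
Using L{y''} = s^2 Y - s·y(0) - y'(0) and L{y'} = sY - y(0), with y(0) = -2, y'(0) = 2, the left side becomes (s^2 - 6*s - 7)Y - (-2*s + 14).
The right side is L{cos(7*t)} = s/(s^2 + 49).
So (s^2 - 6*s - 7)Y = s/(s^2 + 49) + (-2*s + 14).
Divide through and combine into a single rational function.

Y(s) = (-2*s^3 + 14*s^2 - 97*s + 686)/(s^4 - 6*s^3 + 42*s^2 - 294*s - 343)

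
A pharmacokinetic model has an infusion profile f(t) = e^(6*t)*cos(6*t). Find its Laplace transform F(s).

F(s) = (s - 6)/((s - 6)^2 + 36)

L{cos(6t)} = s/(s^2 + 36).
By the first shifting theorem, multiplying by e^(6t) replaces s with s - 6.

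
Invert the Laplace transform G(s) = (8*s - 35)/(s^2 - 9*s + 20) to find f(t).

f(t) = 5*exp(5*t) + 3*exp(4*t)

Factor the denominator: s^2 - 9*s + 20 = (s - 5)*(s - 4).
Partial fraction decomposition gives [5/(s - 5)] + [3/(s - 4)].
Invert each term: 5/(s - 5) ↔ 5e^(5t); 3/(s - 4) ↔ 3e^(4t).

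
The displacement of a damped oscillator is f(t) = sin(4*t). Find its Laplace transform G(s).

L{sin(4t)} = 4/(s^2 + 16).

G(s) = 4/(s^2 + 16)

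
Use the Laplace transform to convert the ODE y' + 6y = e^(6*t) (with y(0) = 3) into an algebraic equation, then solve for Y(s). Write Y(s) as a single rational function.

Laplace-transform each side.
With L{y'} = sY - y(0) = sY - 3: the LHS transforms to (s + 6)Y - (3).
The right side is L{e^(6*t)} = 1/(s - 6).
So (s + 6)Y = 1/(s - 6) + (3).
Solve for Y(s) and write it as one ratio of polynomials.

Y(s) = (3*s - 17)/(s^2 - 36)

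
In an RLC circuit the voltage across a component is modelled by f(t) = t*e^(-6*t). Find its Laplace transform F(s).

F(s) = (s + 6)^(-2)

L{e^(-6t)} = 1/(s + 6).
Then apply L{t·g(t)} = -d/ds[G(s)] with G(s) = 1/(s + 6):
differentiating 1 time and applying the sign gives (s + 6)^(-2).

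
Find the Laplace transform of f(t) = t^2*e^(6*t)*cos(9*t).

2*(s - 6)*(s^2 - 12*s - 207)/(s^2 - 12*s + 117)^3

L{cos(9t)} = s/(s^2 + 81).
Multiplying by e^(6t) shifts s → s - 6, so L{e^(6*t)*cos(9*t)} = (s - 6)/((s - 6)^2 + 81).
Then apply L{t^2·g(t)} = (-1)^2 d^2/ds^2[G(s)] with G(s) = (s - 6)/((s - 6)^2 + 81):
differentiating 2 times and applying the sign gives 2*(s - 6)*(s^2 - 12*s - 207)/(s^2 - 12*s + 117)^3.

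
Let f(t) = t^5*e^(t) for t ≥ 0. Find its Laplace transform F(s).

L{t^5} = 5!/s^6 = 120/s^6.
By the first shifting theorem, multiplying by e^(t) replaces s with s - 1.

F(s) = 120/(s - 1)^6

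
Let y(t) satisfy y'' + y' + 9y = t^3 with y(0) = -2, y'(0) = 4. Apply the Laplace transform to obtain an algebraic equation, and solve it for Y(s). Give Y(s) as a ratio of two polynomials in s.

Y(s) = (-2*s^5 + 2*s^4 + 6)/(s^6 + s^5 + 9*s^4)

Laplace-transform each side.
With L{y''} = s^2 Y - s·y(0) - y'(0) and L{y'} = sY - y(0), with y(0) = -2, y'(0) = 4: the LHS transforms to (s^2 + s + 9)Y - (-2*s + 2).
The right side is L{t^3} = 6/s^4.
So (s^2 + s + 9)Y = 6/s^4 + (-2*s + 2).
Solve for Y(s) and write it as one ratio of polynomials.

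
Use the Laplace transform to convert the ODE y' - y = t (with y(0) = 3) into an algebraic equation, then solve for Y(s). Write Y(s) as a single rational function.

Apply the Laplace transform to the equation.
Using L{y'} = sY - y(0) = sY - 3, the left side becomes (s - 1)Y - (3).
The right side is L{t} = s^(-2).
So (s - 1)Y = s^(-2) + (3).
Solve for Y(s) and write it as one ratio of polynomials.

Y(s) = (3*s^2 + 1)/(s^3 - s^2)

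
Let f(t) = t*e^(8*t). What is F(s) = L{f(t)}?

F(s) = (s - 8)^(-2)

L{t} = 1!/s^2 = 1/s^2.
By the first shifting theorem, multiplying by e^(8t) replaces s with s - 8.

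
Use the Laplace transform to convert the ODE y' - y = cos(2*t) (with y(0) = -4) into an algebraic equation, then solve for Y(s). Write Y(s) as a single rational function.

Take the Laplace transform of both sides.
Using L{y'} = sY - y(0) = sY - (-4), the left side becomes (s - 1)Y - (-4).
The right side is L{cos(2*t)} = s/(s^2 + 4).
So (s - 1)Y = s/(s^2 + 4) + (-4).
Solve for Y(s) and write it as one ratio of polynomials.

Y(s) = (-4*s^2 + s - 16)/(s^3 - s^2 + 4*s - 4)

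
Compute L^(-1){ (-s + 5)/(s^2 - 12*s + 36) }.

-t*exp(6*t) - exp(6*t)

Factor the denominator: s^2 - 12*s + 36 = (s - 6)^2.
Partial fraction decomposition gives [-1/(s - 6)] + [-1/(s - 6)^2].
Invert each term: -1/(s - 6) ↔ -e^(6t); -1/(s - 6)^2 ↔ -t·e^(6t).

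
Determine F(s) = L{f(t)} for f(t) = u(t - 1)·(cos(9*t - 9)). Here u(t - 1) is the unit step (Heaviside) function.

By the second shifting theorem, L{u(t - c)·g(t - c)} = e^(-cs)·G(s) with c = 1 and G(s) = L{g(t)}.
L{cos(9t)} = s/(s^2 + 81).

F(s) = s*exp(-s)/(s^2 + 81)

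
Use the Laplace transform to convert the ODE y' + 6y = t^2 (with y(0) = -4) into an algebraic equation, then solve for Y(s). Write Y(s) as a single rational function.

Transform both sides with L{·}.
The derivative rules (L{y'} = sY - y(0) = sY - (-4)) turn the left side into (s + 6)Y - (-4).
The right side is L{t^2} = 2/s^3.
So (s + 6)Y = 2/s^3 + (-4).
Isolate Y and clear denominators.

Y(s) = (-4*s^3 + 2)/(s^4 + 6*s^3)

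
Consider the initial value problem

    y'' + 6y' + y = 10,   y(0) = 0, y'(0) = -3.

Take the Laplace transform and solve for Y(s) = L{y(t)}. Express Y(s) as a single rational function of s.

Y(s) = (-3*s + 10)/(s^3 + 6*s^2 + s)

Take the Laplace transform of both sides.
Using L{y''} = s^2 Y - s·y(0) - y'(0) and L{y'} = sY - y(0), with y(0) = 0, y'(0) = -3, the left side becomes (s^2 + 6*s + 1)Y - (-3).
The right side is L{10} = 10/s.
So (s^2 + 6*s + 1)Y = 10/s + (-3).
Isolate Y and clear denominators.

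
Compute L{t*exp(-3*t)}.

(s + 3)^(-2)

L{e^(-3t)} = 1/(s + 3).
Then apply L{t·g(t)} = -d/ds[G(s)] with G(s) = 1/(s + 3):
differentiating 1 time and applying the sign gives (s + 3)^(-2).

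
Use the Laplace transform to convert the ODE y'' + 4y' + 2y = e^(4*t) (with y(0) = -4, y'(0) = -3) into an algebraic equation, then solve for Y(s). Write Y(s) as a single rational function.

Y(s) = (-4*s^2 - 3*s + 77)/(s^3 - 14*s - 8)

Take the Laplace transform of both sides.
With L{y''} = s^2 Y - s·y(0) - y'(0) and L{y'} = sY - y(0), with y(0) = -4, y'(0) = -3: the LHS transforms to (s^2 + 4*s + 2)Y - (-4*s - 19).
The right side is L{e^(4*t)} = 1/(s - 4).
So (s^2 + 4*s + 2)Y = 1/(s - 4) + (-4*s - 19).
Divide through and combine into a single rational function.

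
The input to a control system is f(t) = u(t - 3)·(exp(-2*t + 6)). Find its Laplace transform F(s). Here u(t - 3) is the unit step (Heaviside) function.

By the second shifting theorem, L{u(t - c)·g(t - c)} = e^(-cs)·G(s) with c = 3 and G(s) = L{g(t)}.
L{e^(-2t)} = 1/(s + 2).

F(s) = exp(-3*s)/(s + 2)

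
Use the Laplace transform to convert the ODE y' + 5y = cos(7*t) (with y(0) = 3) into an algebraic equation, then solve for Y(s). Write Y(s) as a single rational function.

Transform both sides with L{·}.
Using L{y'} = sY - y(0) = sY - 3, the left side becomes (s + 5)Y - (3).
The right side is L{cos(7*t)} = s/(s^2 + 49).
So (s + 5)Y = s/(s^2 + 49) + (3).
Isolate Y and clear denominators.

Y(s) = (3*s^2 + s + 147)/(s^3 + 5*s^2 + 49*s + 245)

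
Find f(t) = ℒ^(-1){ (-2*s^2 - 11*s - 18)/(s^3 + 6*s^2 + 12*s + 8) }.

f(t) = -2*t^2*exp(-2*t) - 3*t*exp(-2*t) - 2*exp(-2*t)

Factor the denominator: s^3 + 6*s^2 + 12*s + 8 = (s + 2)^3.
Partial fraction decomposition gives [-2/(s + 2)] + [-3/(s + 2)^2] + [-4/(s + 2)^3].
Invert each term: -2/(s + 2) ↔ -2e^(-2t); -3/(s + 2)^2 ↔ -3t·e^(-2t); -4/(s + 2)^3 ↔ (-2)t^2·e^(-2t).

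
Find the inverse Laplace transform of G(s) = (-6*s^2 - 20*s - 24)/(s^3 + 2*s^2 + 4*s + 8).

-5*sin(2*t) - 5*cos(2*t) - exp(-2*t)

Factor the denominator: s^3 + 2*s^2 + 4*s + 8 = (s + 2)*(s^2 + 4).
Partial fraction decomposition gives [-1/(s + 2)] + [-5*s/(s^2 + 4)] + [-10/(s^2 + 4)].
Invert each term: -1/(s + 2) ↔ -e^(-2t); -5·s/(s^2 + 4) ↔ -5cos(2t); -5·2/(s^2 + 4) ↔ -5sin(2t).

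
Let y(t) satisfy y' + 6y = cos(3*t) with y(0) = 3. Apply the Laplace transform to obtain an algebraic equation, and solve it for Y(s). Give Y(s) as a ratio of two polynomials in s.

Y(s) = (3*s^2 + s + 27)/(s^3 + 6*s^2 + 9*s + 54)

Transform both sides with L{·}.
Using L{y'} = sY - y(0) = sY - 3, the left side becomes (s + 6)Y - (3).
The right side is L{cos(3*t)} = s/(s^2 + 9).
So (s + 6)Y = s/(s^2 + 9) + (3).
Divide through and combine into a single rational function.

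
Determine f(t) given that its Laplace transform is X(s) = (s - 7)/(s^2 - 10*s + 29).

Complete the square in the denominator: s^2 - 10*s + 29 = (s - 5)^2 + 2^2.
Split the numerator to match: s - 7 = 1·(s - 5) - 1·2.
Invert each term: 1·(s - 5)/((s - 5)^2 + 4) ↔ e^(5t)cos(2t); -1·2/((s - 5)^2 + 4) ↔ -e^(5t)sin(2t).

f(t) = -exp(5*t)*sin(2*t) + exp(5*t)*cos(2*t)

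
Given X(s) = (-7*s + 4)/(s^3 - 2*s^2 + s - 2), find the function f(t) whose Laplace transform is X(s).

Factor the denominator: s^3 - 2*s^2 + s - 2 = (s - 2)*(s^2 + 1).
Partial fraction decomposition gives [-2/(s - 2)] + [2*s/(s^2 + 1)] + [-3/(s^2 + 1)].
Invert each term: -2/(s - 2) ↔ -2e^(2t); 2·s/(s^2 + 1) ↔ 2cos(t); -3·1/(s^2 + 1) ↔ -3sin(t).

f(t) = -2*exp(2*t) - 3*sin(t) + 2*cos(t)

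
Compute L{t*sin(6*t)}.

L{sin(6t)} = 6/(s^2 + 36).
Then apply L{t·g(t)} = -d/ds[H(s)] with H(s) = 6/(s^2 + 36):
differentiating 1 time and applying the sign gives 12*s/(s^2 + 36)^2.

12*s/(s^2 + 36)^2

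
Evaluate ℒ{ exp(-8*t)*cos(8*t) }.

(s + 8)/((s + 8)^2 + 64)

L{cos(8t)} = s/(s^2 + 64).
By the first shifting theorem, multiplying by e^(-8t) replaces s with s + 8.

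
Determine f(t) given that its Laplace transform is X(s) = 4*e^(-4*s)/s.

The factor e^(-4s) signals a time shift by c = 4 (second shifting theorem).
L{4} = 4/s, so L^-1{4/s} = 4.
Hence the inverse is u(t - 4) times that function evaluated at t - 4.

f(t) = Heaviside(t - 4)*(4)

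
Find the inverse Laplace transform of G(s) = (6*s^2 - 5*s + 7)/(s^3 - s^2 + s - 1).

Factor the denominator: s^3 - s^2 + s - 1 = (s - 1)*(s^2 + 1).
Partial fraction decomposition gives [4/(s - 1)] + [2*s/(s^2 + 1)] + [-3/(s^2 + 1)].
Invert each term: 4/(s - 1) ↔ 4e^(t); 2·s/(s^2 + 1) ↔ 2cos(t); -3·1/(s^2 + 1) ↔ -3sin(t).

4*exp(t) - 3*sin(t) + 2*cos(t)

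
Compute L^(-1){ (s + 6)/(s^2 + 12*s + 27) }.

Rewrite the denominator: s^2 + 12*s + 27 = (s + 6)^2 - 9.
The form in (s + 6) signals a first-shifting-theorem factor e^(-6t).
Since L{cosh(3t)} = s/(s^2 - 9), the inverse is e^(-6*t)*cosh(3*t).

exp(-6*t)*cosh(3*t)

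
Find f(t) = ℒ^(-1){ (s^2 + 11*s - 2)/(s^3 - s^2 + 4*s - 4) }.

Factor the denominator: s^3 - s^2 + 4*s - 4 = (s - 1)*(s^2 + 4).
Partial fraction decomposition gives [2/(s - 1)] + [-s/(s^2 + 4)] + [10/(s^2 + 4)].
Invert each term: 2/(s - 1) ↔ 2e^(t); -1·s/(s^2 + 4) ↔ -cos(2t); 5·2/(s^2 + 4) ↔ 5sin(2t).

f(t) = 2*exp(t) + 5*sin(2*t) - cos(2*t)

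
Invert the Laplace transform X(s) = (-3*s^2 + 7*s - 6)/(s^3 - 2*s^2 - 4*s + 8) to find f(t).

f(t) = -t*exp(2*t) - exp(2*t) - 2*exp(-2*t)

Factor the denominator: s^3 - 2*s^2 - 4*s + 8 = (s - 2)^2*(s + 2).
Partial fraction decomposition gives [-1/(s - 2)] + [-1/(s - 2)^2] + [-2/(s + 2)].
Invert each term: -1/(s - 2) ↔ -e^(2t); -1/(s - 2)^2 ↔ -t·e^(2t); -2/(s + 2) ↔ -2e^(-2t).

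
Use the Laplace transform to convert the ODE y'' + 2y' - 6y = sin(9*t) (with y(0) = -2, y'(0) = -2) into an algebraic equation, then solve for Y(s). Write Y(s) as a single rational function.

Y(s) = (-2*s^3 - 6*s^2 - 162*s - 477)/(s^4 + 2*s^3 + 75*s^2 + 162*s - 486)

Laplace-transform each side.
Using L{y''} = s^2 Y - s·y(0) - y'(0) and L{y'} = sY - y(0), with y(0) = -2, y'(0) = -2, the left side becomes (s^2 + 2*s - 6)Y - (-2*s - 6).
The right side is L{sin(9*t)} = 9/(s^2 + 81).
So (s^2 + 2*s - 6)Y = 9/(s^2 + 81) + (-2*s - 6).
Solve for Y(s) and write it as one ratio of polynomials.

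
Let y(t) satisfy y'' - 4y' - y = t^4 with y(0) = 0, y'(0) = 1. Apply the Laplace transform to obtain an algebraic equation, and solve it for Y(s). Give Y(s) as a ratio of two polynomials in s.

Y(s) = (s^5 + 24)/(s^7 - 4*s^6 - s^5)

Take the Laplace transform of both sides.
The derivative rules (L{y''} = s^2 Y - s·y(0) - y'(0) and L{y'} = sY - y(0), with y(0) = 0, y'(0) = 1) turn the left side into (s^2 - 4*s - 1)Y - (1).
The right side is L{t^4} = 24/s^5.
So (s^2 - 4*s - 1)Y = 24/s^5 + (1).
Solve for Y(s) and write it as one ratio of polynomials.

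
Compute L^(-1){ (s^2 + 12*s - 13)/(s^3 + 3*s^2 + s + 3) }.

Factor the denominator: s^3 + 3*s^2 + s + 3 = (s + 3)*(s^2 + 1).
Partial fraction decomposition gives [-4/(s + 3)] + [5*s/(s^2 + 1)] + [-3/(s^2 + 1)].
Invert each term: -4/(s + 3) ↔ -4e^(-3t); 5·s/(s^2 + 1) ↔ 5cos(t); -3·1/(s^2 + 1) ↔ -3sin(t).

-3*sin(t) + 5*cos(t) - 4*exp(-3*t)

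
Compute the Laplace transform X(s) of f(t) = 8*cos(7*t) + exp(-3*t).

X(s) = 8*s/(s^2 + 49) + 1/(s + 3)

Apply the Laplace transform termwise.
(8)·[L{cos(7t)} = s/(s^2 + 49)]; L{e^(-3t)} = 1/(s + 3).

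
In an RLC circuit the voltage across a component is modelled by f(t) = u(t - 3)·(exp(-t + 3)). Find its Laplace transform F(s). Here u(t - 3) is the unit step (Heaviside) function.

By the second shifting theorem, L{u(t - c)·g(t - c)} = e^(-cs)·G(s) with c = 3 and G(s) = L{g(t)}.
L{e^(-t)} = 1/(s + 1).

F(s) = exp(-3*s)/(s + 1)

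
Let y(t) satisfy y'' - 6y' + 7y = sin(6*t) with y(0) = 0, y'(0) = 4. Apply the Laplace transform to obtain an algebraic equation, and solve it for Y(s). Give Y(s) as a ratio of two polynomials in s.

Laplace-transform each side.
The derivative rules (L{y''} = s^2 Y - s·y(0) - y'(0) and L{y'} = sY - y(0), with y(0) = 0, y'(0) = 4) turn the left side into (s^2 - 6*s + 7)Y - (4).
The right side is L{sin(6*t)} = 6/(s^2 + 36).
So (s^2 - 6*s + 7)Y = 6/(s^2 + 36) + (4).
Isolate Y and clear denominators.

Y(s) = (4*s^2 + 150)/(s^4 - 6*s^3 + 43*s^2 - 216*s + 252)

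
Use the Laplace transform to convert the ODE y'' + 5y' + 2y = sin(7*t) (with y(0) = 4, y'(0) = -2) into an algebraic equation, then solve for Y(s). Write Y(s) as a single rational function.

Transform both sides with L{·}.
Using L{y''} = s^2 Y - s·y(0) - y'(0) and L{y'} = sY - y(0), with y(0) = 4, y'(0) = -2, the left side becomes (s^2 + 5*s + 2)Y - (4*s + 18).
The right side is L{sin(7*t)} = 7/(s^2 + 49).
So (s^2 + 5*s + 2)Y = 7/(s^2 + 49) + (4*s + 18).
Isolate Y and clear denominators.

Y(s) = (4*s^3 + 18*s^2 + 196*s + 889)/(s^4 + 5*s^3 + 51*s^2 + 245*s + 98)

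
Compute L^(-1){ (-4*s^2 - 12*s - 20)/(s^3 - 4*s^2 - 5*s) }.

-6*exp(5*t) + 4 - 2*exp(-t)

Factor the denominator: s^3 - 4*s^2 - 5*s = s*(s - 5)*(s + 1).
Partial fraction decomposition gives [4/s] + [-2/(s + 1)] + [-6/(s - 5)].
Invert each term: 4/(s - 0) ↔ 4e^(0t); -2/(s + 1) ↔ -2e^(-t); -6/(s - 5) ↔ -6e^(5t).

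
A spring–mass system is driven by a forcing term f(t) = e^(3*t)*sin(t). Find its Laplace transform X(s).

X(s) = 1/((s - 3)^2 + 1)

L{sin(t)} = 1/(s^2 + 1).
By the first shifting theorem, multiplying by e^(3t) replaces s with s - 3.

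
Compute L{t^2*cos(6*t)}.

L{cos(6t)} = s/(s^2 + 36).
Then apply L{t^2·g(t)} = (-1)^2 d^2/ds^2[G(s)] with G(s) = s/(s^2 + 36):
differentiating 2 times and applying the sign gives 2*s*(s^2 - 108)/(s^2 + 36)^3.

2*s*(s^2 - 108)/(s^2 + 36)^3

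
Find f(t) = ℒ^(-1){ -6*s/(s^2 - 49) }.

Since L{cosh(7t)} = s/(s^2 - 49), the inverse is cosh(7*t), scaled by -6.

f(t) = -6*cosh(7*t)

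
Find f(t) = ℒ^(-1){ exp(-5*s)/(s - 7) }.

The factor e^(-5s) signals a time shift by c = 5 (second shifting theorem).
L{e^(7t)} = 1/(s - 7), so L^-1{1/(s - 7)} = exp(7*t).
Hence the inverse is u(t - 5) times that function evaluated at t - 5.

f(t) = Heaviside(t - 5)*(exp(7*t - 35))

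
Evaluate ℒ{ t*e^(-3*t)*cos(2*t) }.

L{cos(2t)} = s/(s^2 + 4).
Multiplying by e^(-3t) shifts s → s + 3, so L{e^(-3*t)*cos(2*t)} = (s + 3)/((s + 3)^2 + 4).
Then apply L{t·g(t)} = -d/ds[G(s)] with G(s) = (s + 3)/((s + 3)^2 + 4):
differentiating 1 time and applying the sign gives (s + 1)*(s + 5)/(s^2 + 6*s + 13)^2.

(s + 1)*(s + 5)/(s^2 + 6*s + 13)^2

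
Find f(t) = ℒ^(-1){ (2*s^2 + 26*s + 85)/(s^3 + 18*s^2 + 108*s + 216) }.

Factor the denominator: s^3 + 18*s^2 + 108*s + 216 = (s + 6)^3.
Partial fraction decomposition gives [2/(s + 6)] + [2/(s + 6)^2] + [(s + 6)^(-3)].
Invert each term: 2/(s + 6) ↔ 2e^(-6t); 2/(s + 6)^2 ↔ 2t·e^(-6t); 1/(s + 6)^3 ↔ (1/2)t^2·e^(-6t).

f(t) = t^2*exp(-6*t)/2 + 2*t*exp(-6*t) + 2*exp(-6*t)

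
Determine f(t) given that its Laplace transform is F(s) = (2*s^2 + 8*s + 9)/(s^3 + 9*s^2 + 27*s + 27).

Factor the denominator: s^3 + 9*s^2 + 27*s + 27 = (s + 3)^3.
Partial fraction decomposition gives [2/(s + 3)] + [-4/(s + 3)^2] + [3/(s + 3)^3].
Invert each term: 2/(s + 3) ↔ 2e^(-3t); -4/(s + 3)^2 ↔ -4t·e^(-3t); 3/(s + 3)^3 ↔ (3/2)t^2·e^(-3t).

f(t) = 3*t^2*exp(-3*t)/2 - 4*t*exp(-3*t) + 2*exp(-3*t)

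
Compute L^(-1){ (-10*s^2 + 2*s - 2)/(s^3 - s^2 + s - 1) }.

-5*exp(t) - 3*sin(t) - 5*cos(t)

Factor the denominator: s^3 - s^2 + s - 1 = (s - 1)*(s^2 + 1).
Partial fraction decomposition gives [-5/(s - 1)] + [-5*s/(s^2 + 1)] + [-3/(s^2 + 1)].
Invert each term: -5/(s - 1) ↔ -5e^(t); -5·s/(s^2 + 1) ↔ -5cos(t); -3·1/(s^2 + 1) ↔ -3sin(t).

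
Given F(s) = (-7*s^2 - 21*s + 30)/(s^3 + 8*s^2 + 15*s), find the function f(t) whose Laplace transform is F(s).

Factor the denominator: s^3 + 8*s^2 + 15*s = s*(s + 3)*(s + 5).
Partial fraction decomposition gives [2/s] + [-5/(s + 3)] + [-4/(s + 5)].
Invert each term: 2/(s - 0) ↔ 2e^(0t); -5/(s + 3) ↔ -5e^(-3t); -4/(s + 5) ↔ -4e^(-5t).

f(t) = 2 - 5*exp(-3*t) - 4*exp(-5*t)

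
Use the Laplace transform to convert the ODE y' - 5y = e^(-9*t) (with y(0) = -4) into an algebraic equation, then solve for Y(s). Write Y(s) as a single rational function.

Y(s) = (-4*s - 35)/(s^2 + 4*s - 45)

Laplace-transform each side.
With L{y'} = sY - y(0) = sY - (-4): the LHS transforms to (s - 5)Y - (-4).
The right side is L{e^(-9*t)} = 1/(s + 9).
So (s - 5)Y = 1/(s + 9) + (-4).
Solve for Y(s) and write it as one ratio of polynomials.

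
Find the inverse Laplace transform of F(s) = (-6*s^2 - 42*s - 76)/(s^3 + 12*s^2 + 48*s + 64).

-2*t^2*exp(-4*t) + 6*t*exp(-4*t) - 6*exp(-4*t)

Factor the denominator: s^3 + 12*s^2 + 48*s + 64 = (s + 4)^3.
Partial fraction decomposition gives [-6/(s + 4)] + [6/(s + 4)^2] + [-4/(s + 4)^3].
Invert each term: -6/(s + 4) ↔ -6e^(-4t); 6/(s + 4)^2 ↔ 6t·e^(-4t); -4/(s + 4)^3 ↔ (-2)t^2·e^(-4t).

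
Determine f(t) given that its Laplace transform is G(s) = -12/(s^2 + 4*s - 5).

Rewrite the denominator: s^2 + 4*s - 5 = (s + 2)^2 - 9.
The form in (s + 2) signals a first-shifting-theorem factor e^(-2t).
Since L{sinh(3t)} = 3/(s^2 - 9), the inverse is e^(-2*t)*sinh(3*t), scaled by -4.

f(t) = -4*exp(-2*t)*sinh(3*t)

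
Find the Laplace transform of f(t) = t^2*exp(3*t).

2/(s - 3)^3

L{e^(3t)} = 1/(s - 3).
Then apply L{t^2·g(t)} = (-1)^2 d^2/ds^2[G(s)] with G(s) = 1/(s - 3):
differentiating 2 times and applying the sign gives 2/(s - 3)^3.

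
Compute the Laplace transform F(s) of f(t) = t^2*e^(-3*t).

F(s) = 2/(s + 3)^3

L{t^2} = 2!/s^3 = 2/s^3.
By the first shifting theorem, multiplying by e^(-3t) replaces s with s + 3.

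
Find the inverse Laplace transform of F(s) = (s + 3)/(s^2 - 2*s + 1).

Factor the denominator: s^2 - 2*s + 1 = (s - 1)^2.
Partial fraction decomposition gives [1/(s - 1)] + [4/(s - 1)^2].
Invert each term: 1/(s - 1) ↔ e^(t); 4/(s - 1)^2 ↔ 4t·e^(t).

4*t*exp(t) + exp(t)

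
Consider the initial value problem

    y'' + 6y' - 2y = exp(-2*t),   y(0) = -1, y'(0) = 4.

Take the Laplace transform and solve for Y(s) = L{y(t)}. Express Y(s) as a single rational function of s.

Laplace-transform each side.
The derivative rules (L{y''} = s^2 Y - s·y(0) - y'(0) and L{y'} = sY - y(0), with y(0) = -1, y'(0) = 4) turn the left side into (s^2 + 6*s - 2)Y - (-s - 2).
The right side is L{exp(-2*t)} = 1/(s + 2).
So (s^2 + 6*s - 2)Y = 1/(s + 2) + (-s - 2).
Solve for Y(s) and write it as one ratio of polynomials.

Y(s) = (-s^2 - 4*s - 3)/(s^3 + 8*s^2 + 10*s - 4)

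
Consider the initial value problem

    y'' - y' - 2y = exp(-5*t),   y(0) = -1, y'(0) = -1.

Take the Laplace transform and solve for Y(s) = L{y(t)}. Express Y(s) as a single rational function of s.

Y(s) = (-s^2 - 5*s + 1)/(s^3 + 4*s^2 - 7*s - 10)

Laplace-transform each side.
Using L{y''} = s^2 Y - s·y(0) - y'(0) and L{y'} = sY - y(0), with y(0) = -1, y'(0) = -1, the left side becomes (s^2 - s - 2)Y - (-s).
The right side is L{exp(-5*t)} = 1/(s + 5).
So (s^2 - s - 2)Y = 1/(s + 5) + (-s).
Solve for Y(s) and write it as one ratio of polynomials.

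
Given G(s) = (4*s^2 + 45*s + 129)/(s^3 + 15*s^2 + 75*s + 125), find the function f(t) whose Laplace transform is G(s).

f(t) = 2*t^2*exp(-5*t) + 5*t*exp(-5*t) + 4*exp(-5*t)

Factor the denominator: s^3 + 15*s^2 + 75*s + 125 = (s + 5)^3.
Partial fraction decomposition gives [4/(s + 5)] + [5/(s + 5)^2] + [4/(s + 5)^3].
Invert each term: 4/(s + 5) ↔ 4e^(-5t); 5/(s + 5)^2 ↔ 5t·e^(-5t); 4/(s + 5)^3 ↔ (2)t^2·e^(-5t).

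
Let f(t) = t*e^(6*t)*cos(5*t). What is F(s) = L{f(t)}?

L{cos(5t)} = s/(s^2 + 25).
Multiplying by e^(6t) shifts s → s - 6, so L{e^(6*t)*cos(5*t)} = (s - 6)/((s - 6)^2 + 25).
Then apply L{t·g(t)} = -d/ds[G(s)] with G(s) = (s - 6)/((s - 6)^2 + 25):
differentiating 1 time and applying the sign gives (s - 11)*(s - 1)/(s^2 - 12*s + 61)^2.

F(s) = (s - 11)*(s - 1)/(s^2 - 12*s + 61)^2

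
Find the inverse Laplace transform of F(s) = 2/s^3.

t^2

Since L{t^2} = 2!/s^3 = 2/s^3, the inverse is t^2.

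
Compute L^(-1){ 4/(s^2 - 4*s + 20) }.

Rewrite the denominator: s^2 - 4*s + 20 = (s - 2)^2 + 16.
The form in (s - 2) signals a first-shifting-theorem factor e^(2t).
Since L{sin(4t)} = 4/(s^2 + 16), the inverse is e^(2*t)*sin(4*t).

exp(2*t)*sin(4*t)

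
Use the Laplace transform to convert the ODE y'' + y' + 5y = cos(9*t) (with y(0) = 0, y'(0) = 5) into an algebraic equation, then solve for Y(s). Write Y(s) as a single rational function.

Apply the Laplace transform to the equation.
Using L{y''} = s^2 Y - s·y(0) - y'(0) and L{y'} = sY - y(0), with y(0) = 0, y'(0) = 5, the left side becomes (s^2 + s + 5)Y - (5).
The right side is L{cos(9*t)} = s/(s^2 + 81).
So (s^2 + s + 5)Y = s/(s^2 + 81) + (5).
Solve for Y(s) and write it as one ratio of polynomials.

Y(s) = (5*s^2 + s + 405)/(s^4 + s^3 + 86*s^2 + 81*s + 405)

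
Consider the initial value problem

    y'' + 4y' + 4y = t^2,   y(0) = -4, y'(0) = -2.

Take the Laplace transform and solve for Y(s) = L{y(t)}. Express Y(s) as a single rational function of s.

Y(s) = (-4*s^4 - 18*s^3 + 2)/(s^5 + 4*s^4 + 4*s^3)

Transform both sides with L{·}.
The derivative rules (L{y''} = s^2 Y - s·y(0) - y'(0) and L{y'} = sY - y(0), with y(0) = -4, y'(0) = -2) turn the left side into (s^2 + 4*s + 4)Y - (-4*s - 18).
The right side is L{t^2} = 2/s^3.
So (s^2 + 4*s + 4)Y = 2/s^3 + (-4*s - 18).
Solve for Y(s) and write it as one ratio of polynomials.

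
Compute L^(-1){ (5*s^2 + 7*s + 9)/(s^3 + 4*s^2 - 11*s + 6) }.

3*t*exp(t) + 2*exp(t) + 3*exp(-6*t)

Factor the denominator: s^3 + 4*s^2 - 11*s + 6 = (s - 1)^2*(s + 6).
Partial fraction decomposition gives [2/(s - 1)] + [3/(s - 1)^2] + [3/(s + 6)].
Invert each term: 2/(s - 1) ↔ 2e^(t); 3/(s - 1)^2 ↔ 3t·e^(t); 3/(s + 6) ↔ 3e^(-6t).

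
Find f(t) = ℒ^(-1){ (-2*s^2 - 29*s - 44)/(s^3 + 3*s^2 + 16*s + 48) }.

f(t) = -5*sin(4*t) - 3*cos(4*t) + exp(-3*t)

Factor the denominator: s^3 + 3*s^2 + 16*s + 48 = (s + 3)*(s^2 + 16).
Partial fraction decomposition gives [1/(s + 3)] + [-3*s/(s^2 + 16)] + [-20/(s^2 + 16)].
Invert each term: 1/(s + 3) ↔ e^(-3t); -3·s/(s^2 + 16) ↔ -3cos(4t); -5·4/(s^2 + 16) ↔ -5sin(4t).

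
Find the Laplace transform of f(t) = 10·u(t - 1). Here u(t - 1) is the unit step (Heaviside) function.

10*exp(-s)/s

By the second shifting theorem, L{u(t - c)·g(t - c)} = e^(-cs)·G(s) with c = 1 and G(s) = L{g(t)}.
L{10} = 10/s.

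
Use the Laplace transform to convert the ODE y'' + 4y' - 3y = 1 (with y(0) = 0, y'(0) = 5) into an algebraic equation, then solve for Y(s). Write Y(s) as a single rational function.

Y(s) = (5*s + 1)/(s^3 + 4*s^2 - 3*s)

Apply the Laplace transform to the equation.
With L{y''} = s^2 Y - s·y(0) - y'(0) and L{y'} = sY - y(0), with y(0) = 0, y'(0) = 5: the LHS transforms to (s^2 + 4*s - 3)Y - (5).
The right side is L{1} = 1/s.
So (s^2 + 4*s - 3)Y = 1/s + (5).
Divide through and combine into a single rational function.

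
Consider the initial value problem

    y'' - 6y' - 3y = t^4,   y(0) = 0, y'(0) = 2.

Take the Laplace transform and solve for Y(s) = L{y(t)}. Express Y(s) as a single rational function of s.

Laplace-transform each side.
With L{y''} = s^2 Y - s·y(0) - y'(0) and L{y'} = sY - y(0), with y(0) = 0, y'(0) = 2: the LHS transforms to (s^2 - 6*s - 3)Y - (2).
The right side is L{t^4} = 24/s^5.
So (s^2 - 6*s - 3)Y = 24/s^5 + (2).
Isolate Y and clear denominators.

Y(s) = (2*s^5 + 24)/(s^7 - 6*s^6 - 3*s^5)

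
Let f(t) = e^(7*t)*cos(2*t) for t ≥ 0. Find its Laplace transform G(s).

L{cos(2t)} = s/(s^2 + 4).
By the first shifting theorem, multiplying by e^(7t) replaces s with s - 7.

G(s) = (s - 7)/((s - 7)^2 + 4)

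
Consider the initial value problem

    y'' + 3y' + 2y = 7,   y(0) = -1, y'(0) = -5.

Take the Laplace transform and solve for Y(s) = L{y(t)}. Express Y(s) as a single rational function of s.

Transform both sides with L{·}.
The derivative rules (L{y''} = s^2 Y - s·y(0) - y'(0) and L{y'} = sY - y(0), with y(0) = -1, y'(0) = -5) turn the left side into (s^2 + 3*s + 2)Y - (-s - 8).
The right side is L{7} = 7/s.
So (s^2 + 3*s + 2)Y = 7/s + (-s - 8).
Divide through and combine into a single rational function.

Y(s) = (-s^2 - 8*s + 7)/(s^3 + 3*s^2 + 2*s)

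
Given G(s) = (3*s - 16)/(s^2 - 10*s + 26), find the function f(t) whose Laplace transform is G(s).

Complete the square in the denominator: s^2 - 10*s + 26 = (s - 5)^2 + 1^2.
Split the numerator to match: 3*s - 16 = 3·(s - 5) - 1·1.
Invert each term: 3·(s - 5)/((s - 5)^2 + 1) ↔ 3e^(5t)cos(t); -1·1/((s - 5)^2 + 1) ↔ -e^(5t)sin(t).

f(t) = -exp(5*t)*sin(t) + 3*exp(5*t)*cos(t)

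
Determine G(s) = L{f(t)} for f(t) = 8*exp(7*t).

G(s) = 8/(s - 7)

L{8} = 8/s.
By the first shifting theorem, multiplying by e^(7t) replaces s with s - 7.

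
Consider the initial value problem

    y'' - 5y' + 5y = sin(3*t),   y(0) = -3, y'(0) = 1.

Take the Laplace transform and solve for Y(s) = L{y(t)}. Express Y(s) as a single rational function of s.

Apply the Laplace transform to the equation.
The derivative rules (L{y''} = s^2 Y - s·y(0) - y'(0) and L{y'} = sY - y(0), with y(0) = -3, y'(0) = 1) turn the left side into (s^2 - 5*s + 5)Y - (-3*s + 16).
The right side is L{sin(3*t)} = 3/(s^2 + 9).
So (s^2 - 5*s + 5)Y = 3/(s^2 + 9) + (-3*s + 16).
Solve for Y(s) and write it as one ratio of polynomials.

Y(s) = (-3*s^3 + 16*s^2 - 27*s + 147)/(s^4 - 5*s^3 + 14*s^2 - 45*s + 45)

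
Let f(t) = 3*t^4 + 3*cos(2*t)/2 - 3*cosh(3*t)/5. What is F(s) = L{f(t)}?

F(s) = 3*s/(2*(s^2 + 4)) - 3*s/(5*(s^2 - 9)) + 72/s^5

By linearity of the Laplace transform, transform each term separately.
(3/2)·[L{cos(2t)} = s/(s^2 + 4)]; (3)·[L{t^4} = 4!/s^5 = 24/s^5]; (-3/5)·[L{cosh(3t)} = s/(s^2 - 9)].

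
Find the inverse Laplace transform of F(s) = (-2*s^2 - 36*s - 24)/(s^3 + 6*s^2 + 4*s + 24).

Factor the denominator: s^3 + 6*s^2 + 4*s + 24 = (s + 6)*(s^2 + 4).
Partial fraction decomposition gives [3/(s + 6)] + [-5*s/(s^2 + 4)] + [-6/(s^2 + 4)].
Invert each term: 3/(s + 6) ↔ 3e^(-6t); -5·s/(s^2 + 4) ↔ -5cos(2t); -3·2/(s^2 + 4) ↔ -3sin(2t).

-3*sin(2*t) - 5*cos(2*t) + 3*exp(-6*t)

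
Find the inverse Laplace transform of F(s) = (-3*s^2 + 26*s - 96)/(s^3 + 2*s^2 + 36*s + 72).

4*sin(6*t) + cos(6*t) - 4*exp(-2*t)

Factor the denominator: s^3 + 2*s^2 + 36*s + 72 = (s + 2)*(s^2 + 36).
Partial fraction decomposition gives [-4/(s + 2)] + [s/(s^2 + 36)] + [24/(s^2 + 36)].
Invert each term: -4/(s + 2) ↔ -4e^(-2t); 1·s/(s^2 + 36) ↔ cos(6t); 4·6/(s^2 + 36) ↔ 4sin(6t).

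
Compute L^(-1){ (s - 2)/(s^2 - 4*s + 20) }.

exp(2*t)*cos(4*t)

Rewrite the denominator: s^2 - 4*s + 20 = (s - 2)^2 + 16.
The form in (s - 2) signals a first-shifting-theorem factor e^(2t).
Since L{cos(4t)} = s/(s^2 + 16), the inverse is e^(2*t)*cos(4*t).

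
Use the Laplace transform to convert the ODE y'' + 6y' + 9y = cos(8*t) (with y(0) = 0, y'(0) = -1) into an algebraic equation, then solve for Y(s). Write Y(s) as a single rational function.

Y(s) = (-s^2 + s - 64)/(s^4 + 6*s^3 + 73*s^2 + 384*s + 576)

Transform both sides with L{·}.
The derivative rules (L{y''} = s^2 Y - s·y(0) - y'(0) and L{y'} = sY - y(0), with y(0) = 0, y'(0) = -1) turn the left side into (s^2 + 6*s + 9)Y - (-1).
The right side is L{cos(8*t)} = s/(s^2 + 64).
So (s^2 + 6*s + 9)Y = s/(s^2 + 64) + (-1).
Isolate Y and clear denominators.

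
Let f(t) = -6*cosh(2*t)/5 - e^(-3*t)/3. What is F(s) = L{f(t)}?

The transform is linear, so treat each term independently.
(-6/5)·[L{cosh(2t)} = s/(s^2 - 4)]; (-1/3)·[L{e^(-3t)} = 1/(s + 3)].

F(s) = -6*s/(5*(s^2 - 4)) - 1/(3*(s + 3))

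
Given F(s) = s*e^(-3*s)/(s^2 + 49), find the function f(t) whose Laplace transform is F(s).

f(t) = Heaviside(t - 3)*(cos(7*t - 21))

The factor e^(-3s) signals a time shift by c = 3 (second shifting theorem).
L{cos(7t)} = s/(s^2 + 49), so L^-1{s/(s^2 + 49)} = cos(7*t).
Hence the inverse is u(t - 3) times that function evaluated at t - 3.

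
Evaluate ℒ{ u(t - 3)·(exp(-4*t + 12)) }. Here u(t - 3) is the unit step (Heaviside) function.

By the second shifting theorem, L{u(t - c)·g(t - c)} = e^(-cs)·H(s) with c = 3 and H(s) = L{g(t)}.
L{e^(-4t)} = 1/(s + 4).

exp(-3*s)/(s + 4)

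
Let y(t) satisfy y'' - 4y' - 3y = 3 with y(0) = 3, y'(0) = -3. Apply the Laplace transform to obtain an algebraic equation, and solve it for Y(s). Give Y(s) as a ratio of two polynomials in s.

Y(s) = (3*s^2 - 15*s + 3)/(s^3 - 4*s^2 - 3*s)

Transform both sides with L{·}.
The derivative rules (L{y''} = s^2 Y - s·y(0) - y'(0) and L{y'} = sY - y(0), with y(0) = 3, y'(0) = -3) turn the left side into (s^2 - 4*s - 3)Y - (3*s - 15).
The right side is L{3} = 3/s.
So (s^2 - 4*s - 3)Y = 3/s + (3*s - 15).
Isolate Y and clear denominators.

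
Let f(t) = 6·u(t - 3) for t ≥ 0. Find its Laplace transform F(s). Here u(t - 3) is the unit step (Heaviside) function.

F(s) = 6*exp(-3*s)/s

By the second shifting theorem, L{u(t - c)·g(t - c)} = e^(-cs)·G(s) with c = 3 and G(s) = L{g(t)}.
L{6} = 6/s.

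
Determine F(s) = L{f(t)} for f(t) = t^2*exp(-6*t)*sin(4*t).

F(s) = 8*(3*s^2 + 36*s + 92)/(s^2 + 12*s + 52)^3

L{sin(4t)} = 4/(s^2 + 16).
Multiplying by e^(-6t) shifts s → s + 6, so L{exp(-6*t)*sin(4*t)} = 4/((s + 6)^2 + 16).
Then apply L{t^2·g(t)} = (-1)^2 d^2/ds^2[G(s)] with G(s) = 4/((s + 6)^2 + 16):
differentiating 2 times and applying the sign gives 8*(3*s^2 + 36*s + 92)/(s^2 + 12*s + 52)^3.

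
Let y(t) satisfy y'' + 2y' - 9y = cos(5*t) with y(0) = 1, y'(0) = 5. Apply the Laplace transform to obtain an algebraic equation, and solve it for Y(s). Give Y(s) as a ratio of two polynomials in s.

Laplace-transform each side.
Using L{y''} = s^2 Y - s·y(0) - y'(0) and L{y'} = sY - y(0), with y(0) = 1, y'(0) = 5, the left side becomes (s^2 + 2*s - 9)Y - (s + 7).
The right side is L{cos(5*t)} = s/(s^2 + 25).
So (s^2 + 2*s - 9)Y = s/(s^2 + 25) + (s + 7).
Divide through and combine into a single rational function.

Y(s) = (s^3 + 7*s^2 + 26*s + 175)/(s^4 + 2*s^3 + 16*s^2 + 50*s - 225)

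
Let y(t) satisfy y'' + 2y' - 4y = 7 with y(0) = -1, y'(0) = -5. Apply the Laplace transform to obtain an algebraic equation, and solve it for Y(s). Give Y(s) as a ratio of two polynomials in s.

Laplace-transform each side.
With L{y''} = s^2 Y - s·y(0) - y'(0) and L{y'} = sY - y(0), with y(0) = -1, y'(0) = -5: the LHS transforms to (s^2 + 2*s - 4)Y - (-s - 7).
The right side is L{7} = 7/s.
So (s^2 + 2*s - 4)Y = 7/s + (-s - 7).
Isolate Y and clear denominators.

Y(s) = (-s^2 - 7*s + 7)/(s^3 + 2*s^2 - 4*s)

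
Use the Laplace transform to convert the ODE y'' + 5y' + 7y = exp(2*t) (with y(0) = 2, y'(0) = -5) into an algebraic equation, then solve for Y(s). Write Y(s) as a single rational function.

Y(s) = (2*s^2 + s - 9)/(s^3 + 3*s^2 - 3*s - 14)

Transform both sides with L{·}.
Using L{y''} = s^2 Y - s·y(0) - y'(0) and L{y'} = sY - y(0), with y(0) = 2, y'(0) = -5, the left side becomes (s^2 + 5*s + 7)Y - (2*s + 5).
The right side is L{exp(2*t)} = 1/(s - 2).
So (s^2 + 5*s + 7)Y = 1/(s - 2) + (2*s + 5).
Divide through and combine into a single rational function.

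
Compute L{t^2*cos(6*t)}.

L{cos(6t)} = s/(s^2 + 36).
Then apply L{t^2·g(t)} = (-1)^2 d^2/ds^2[H(s)] with H(s) = s/(s^2 + 36):
differentiating 2 times and applying the sign gives 2*s*(s^2 - 108)/(s^2 + 36)^3.

2*s*(s^2 - 108)/(s^2 + 36)^3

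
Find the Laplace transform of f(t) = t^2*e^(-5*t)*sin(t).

2*(3*s^2 + 30*s + 74)/(s^2 + 10*s + 26)^3

L{sin(t)} = 1/(s^2 + 1).
Multiplying by e^(-5t) shifts s → s + 5, so L{e^(-5*t)*sin(t)} = 1/((s + 5)^2 + 1).
Then apply L{t^2·g(t)} = (-1)^2 d^2/ds^2[G(s)] with G(s) = 1/((s + 5)^2 + 1):
differentiating 2 times and applying the sign gives 2*(3*s^2 + 30*s + 74)/(s^2 + 10*s + 26)^3.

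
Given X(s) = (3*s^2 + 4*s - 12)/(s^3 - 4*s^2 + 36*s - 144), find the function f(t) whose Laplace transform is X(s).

Factor the denominator: s^3 - 4*s^2 + 36*s - 144 = (s - 4)*(s^2 + 36).
Partial fraction decomposition gives [1/(s - 4)] + [2*s/(s^2 + 36)] + [12/(s^2 + 36)].
Invert each term: 1/(s - 4) ↔ e^(4t); 2·s/(s^2 + 36) ↔ 2cos(6t); 2·6/(s^2 + 36) ↔ 2sin(6t).

f(t) = exp(4*t) + 2*sin(6*t) + 2*cos(6*t)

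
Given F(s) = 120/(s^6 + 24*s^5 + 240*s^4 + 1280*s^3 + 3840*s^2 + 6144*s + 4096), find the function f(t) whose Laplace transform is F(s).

f(t) = t^5*exp(-4*t)

Rewrite the denominator: s^6 + 24*s^5 + 240*s^4 + 1280*s^3 + 3840*s^2 + 6144*s + 4096 = (s + 4)^6.
The form in (s + 4) signals a first-shifting-theorem factor e^(-4t).
Since L{t^5} = 5!/s^6 = 120/s^6, the inverse is t^5*exp(-4*t).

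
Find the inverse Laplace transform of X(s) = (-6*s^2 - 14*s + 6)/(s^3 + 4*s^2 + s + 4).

Factor the denominator: s^3 + 4*s^2 + s + 4 = (s + 4)*(s^2 + 1).
Partial fraction decomposition gives [-2/(s + 4)] + [-4*s/(s^2 + 1)] + [2/(s^2 + 1)].
Invert each term: -2/(s + 4) ↔ -2e^(-4t); -4·s/(s^2 + 1) ↔ -4cos(t); 2·1/(s^2 + 1) ↔ 2sin(t).

2*sin(t) - 4*cos(t) - 2*exp(-4*t)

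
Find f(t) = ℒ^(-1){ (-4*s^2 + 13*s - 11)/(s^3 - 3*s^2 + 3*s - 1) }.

Factor the denominator: s^3 - 3*s^2 + 3*s - 1 = (s - 1)^3.
Partial fraction decomposition gives [-4/(s - 1)] + [5/(s - 1)^2] + [-2/(s - 1)^3].
Invert each term: -4/(s - 1) ↔ -4e^(t); 5/(s - 1)^2 ↔ 5t·e^(t); -2/(s - 1)^3 ↔ (-1)t^2·e^(t).

f(t) = -t^2*exp(t) + 5*t*exp(t) - 4*exp(t)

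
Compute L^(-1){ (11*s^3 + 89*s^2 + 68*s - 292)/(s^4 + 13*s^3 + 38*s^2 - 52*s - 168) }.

Factor the denominator: s^4 + 13*s^3 + 38*s^2 - 52*s - 168 = (s - 2)*(s + 2)*(s + 6)*(s + 7).
Partial fraction decomposition gives [4/(s + 6)] + [2/(s + 2)] + [1/(s - 2)] + [4/(s + 7)].
Invert each term: 4/(s + 6) ↔ 4e^(-6t); 2/(s + 2) ↔ 2e^(-2t); 1/(s - 2) ↔ e^(2t); 4/(s + 7) ↔ 4e^(-7t).

exp(2*t) + 2*exp(-2*t) + 4*exp(-6*t) + 4*exp(-7*t)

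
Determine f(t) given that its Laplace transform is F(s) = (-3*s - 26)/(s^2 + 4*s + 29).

f(t) = -4*exp(-2*t)*sin(5*t) - 3*exp(-2*t)*cos(5*t)

Complete the square in the denominator: s^2 + 4*s + 29 = (s + 2)^2 + 5^2.
Split the numerator to match: -3*s - 26 = -3·(s + 2) - 4·5.
Invert each term: -3·(s + 2)/((s + 2)^2 + 25) ↔ -3e^(-2t)cos(5t); -4·5/((s + 2)^2 + 25) ↔ -4e^(-2t)sin(5t).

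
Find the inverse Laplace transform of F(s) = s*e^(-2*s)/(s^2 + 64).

Heaviside(t - 2)*(cos(8*t - 16))

The factor e^(-2s) signals a time shift by c = 2 (second shifting theorem).
L{cos(8t)} = s/(s^2 + 64), so L^-1{s/(s^2 + 64)} = cos(8*t).
Hence the inverse is u(t - 2) times that function evaluated at t - 2.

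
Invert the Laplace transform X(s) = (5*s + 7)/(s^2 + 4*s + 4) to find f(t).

f(t) = -3*t*exp(-2*t) + 5*exp(-2*t)

Factor the denominator: s^2 + 4*s + 4 = (s + 2)^2.
Partial fraction decomposition gives [5/(s + 2)] + [-3/(s + 2)^2].
Invert each term: 5/(s + 2) ↔ 5e^(-2t); -3/(s + 2)^2 ↔ -3t·e^(-2t).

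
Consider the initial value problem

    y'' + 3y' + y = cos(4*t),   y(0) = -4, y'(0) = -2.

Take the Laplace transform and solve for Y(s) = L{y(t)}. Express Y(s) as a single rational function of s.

Transform both sides with L{·}.
Using L{y''} = s^2 Y - s·y(0) - y'(0) and L{y'} = sY - y(0), with y(0) = -4, y'(0) = -2, the left side becomes (s^2 + 3*s + 1)Y - (-4*s - 14).
The right side is L{cos(4*t)} = s/(s^2 + 16).
So (s^2 + 3*s + 1)Y = s/(s^2 + 16) + (-4*s - 14).
Isolate Y and clear denominators.

Y(s) = (-4*s^3 - 14*s^2 - 63*s - 224)/(s^4 + 3*s^3 + 17*s^2 + 48*s + 16)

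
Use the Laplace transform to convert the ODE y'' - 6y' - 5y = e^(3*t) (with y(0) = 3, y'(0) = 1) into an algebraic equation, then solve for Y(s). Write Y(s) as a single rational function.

Y(s) = (3*s^2 - 26*s + 52)/(s^3 - 9*s^2 + 13*s + 15)

Apply the Laplace transform to the equation.
The derivative rules (L{y''} = s^2 Y - s·y(0) - y'(0) and L{y'} = sY - y(0), with y(0) = 3, y'(0) = 1) turn the left side into (s^2 - 6*s - 5)Y - (3*s - 17).
The right side is L{e^(3*t)} = 1/(s - 3).
So (s^2 - 6*s - 5)Y = 1/(s - 3) + (3*s - 17).
Isolate Y and clear denominators.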